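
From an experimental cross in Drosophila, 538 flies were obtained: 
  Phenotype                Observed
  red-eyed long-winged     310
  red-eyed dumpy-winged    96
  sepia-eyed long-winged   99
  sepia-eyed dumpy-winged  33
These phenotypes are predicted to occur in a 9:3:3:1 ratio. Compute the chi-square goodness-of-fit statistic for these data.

0.462

Under the 9:3:3:1 hypothesis (Σ ratio = 16, N = 538):
  red-eyed long-winged: 538 × 9/16 = 302.625
  red-eyed dumpy-winged: 538 × 3/16 = 100.875
  sepia-eyed long-winged: 538 × 3/16 = 100.875
  sepia-eyed dumpy-winged: 538 × 1/16 = 33.625
χ² = Σ (O − E)² / E
  red-eyed long-winged: (310 − 302.625)² / 302.625 = 0.1797
  red-eyed dumpy-winged: (96 − 100.875)² / 100.875 = 0.2356
  sepia-eyed long-winged: (99 − 100.875)² / 100.875 = 0.0349
  sepia-eyed dumpy-winged: (33 − 33.625)² / 33.625 = 0.0116
χ² = 0.1797 + 0.2356 + 0.0349 + 0.0116 = 0.4618 ≈ 0.462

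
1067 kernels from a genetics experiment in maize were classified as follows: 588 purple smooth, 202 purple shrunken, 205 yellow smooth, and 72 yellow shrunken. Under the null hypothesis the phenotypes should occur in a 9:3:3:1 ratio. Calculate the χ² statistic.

0.811

The 9:3:3:1 ratio has 16 parts, so with N = 1067 the expected counts are:
  purple smooth: 1067 × 9/16 = 600.1875
  purple shrunken: 1067 × 3/16 = 200.0625
  yellow smooth: 1067 × 3/16 = 200.0625
  yellow shrunken: 1067 × 1/16 = 66.6875
χ² = Σ (O − E)² / E
  purple smooth: (588 − 600.1875)² / 600.1875 = 0.2475
  purple shrunken: (202 − 200.0625)² / 200.0625 = 0.0188
  yellow smooth: (205 − 200.0625)² / 200.0625 = 0.1219
  yellow shrunken: (72 − 66.6875)² / 66.6875 = 0.4232
χ² = 0.2475 + 0.0188 + 0.1219 + 0.4232 = 0.8114 ≈ 0.811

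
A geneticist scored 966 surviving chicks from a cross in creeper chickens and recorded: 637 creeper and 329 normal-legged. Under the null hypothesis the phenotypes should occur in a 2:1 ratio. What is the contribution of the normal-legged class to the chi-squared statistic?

0.152

Expected counts for N = 966 under a 2:1 ratio (total parts = 3):
  creeper: 966 × 2/3 = 644
  normal-legged: 966 × 1/3 = 322
Contribution of normal-legged: (329 − 322)² / 322 = 0.1522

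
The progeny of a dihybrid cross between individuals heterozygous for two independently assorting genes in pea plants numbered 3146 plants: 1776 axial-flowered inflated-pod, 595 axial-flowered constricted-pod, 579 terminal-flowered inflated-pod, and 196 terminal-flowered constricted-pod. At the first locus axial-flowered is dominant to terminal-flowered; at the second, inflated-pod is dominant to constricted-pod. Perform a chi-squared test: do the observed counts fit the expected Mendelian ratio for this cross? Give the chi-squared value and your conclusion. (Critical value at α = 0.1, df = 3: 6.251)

A dihybrid F₂ with independent assortment and complete dominance at both loci gives a 9:3:3:1 phenotypic ratio.
The 9:3:3:1 ratio has 16 parts, so with N = 3146 the expected counts are:
  axial-flowered inflated-pod: 3146 × 9/16 = 1769.625
  axial-flowered constricted-pod: 3146 × 3/16 = 589.875
  terminal-flowered inflated-pod: 3146 × 3/16 = 589.875
  terminal-flowered constricted-pod: 3146 × 1/16 = 196.625
χ² = Σ (O − E)² / E
  axial-flowered inflated-pod: (1776 − 1769.625)² / 1769.625 = 0.0230
  axial-flowered constricted-pod: (595 − 589.875)² / 589.875 = 0.0445
  terminal-flowered inflated-pod: (579 − 589.875)² / 589.875 = 0.2005
  terminal-flowered constricted-pod: (196 − 196.625)² / 196.625 = 0.0020
χ² = 0.0230 + 0.0445 + 0.2005 + 0.0020 = 0.270
Degrees of freedom = 4 − 1 = 3; critical value at α = 0.1 is 6.251.
Since 0.270 < 6.251, we fail to reject the null hypothesis — the data are consistent with the 9:3:3:1 ratio.

0.270; consistent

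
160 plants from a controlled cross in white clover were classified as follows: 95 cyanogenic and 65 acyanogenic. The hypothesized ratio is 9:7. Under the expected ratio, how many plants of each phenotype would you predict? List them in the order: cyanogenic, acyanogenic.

The 9:7 ratio has 16 parts, so with N = 160 the expected counts are:
  cyanogenic: 160 × 9/16 = 90
  acyanogenic: 160 × 7/16 = 70

90, 70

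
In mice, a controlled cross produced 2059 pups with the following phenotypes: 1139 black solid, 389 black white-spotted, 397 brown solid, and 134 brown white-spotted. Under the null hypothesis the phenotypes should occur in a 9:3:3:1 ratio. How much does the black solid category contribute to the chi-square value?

The 9:3:3:1 ratio has 16 parts, so with N = 2059 the expected counts are:
  black solid: 2059 × 9/16 = 1158.1875
  black white-spotted: 2059 × 3/16 = 386.0625
  brown solid: 2059 × 3/16 = 386.0625
  brown white-spotted: 2059 × 1/16 = 128.6875
Contribution of black solid: (1139 − 1158.1875)² / 1158.1875 = 0.3179

0.318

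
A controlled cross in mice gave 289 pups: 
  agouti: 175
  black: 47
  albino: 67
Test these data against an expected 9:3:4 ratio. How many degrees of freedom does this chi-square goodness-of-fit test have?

A goodness-of-fit test with 3 phenotype classes has df = 3 − 1 = 2.

2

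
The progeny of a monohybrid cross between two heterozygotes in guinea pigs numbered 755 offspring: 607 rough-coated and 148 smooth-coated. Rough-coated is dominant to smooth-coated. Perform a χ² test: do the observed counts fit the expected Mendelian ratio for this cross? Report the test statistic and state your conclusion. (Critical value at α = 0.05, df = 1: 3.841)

11.730; not consistent

For a monohybrid cross between heterozygotes with complete dominance, the expected phenotypic ratio is 3:1.
Expected counts for N = 755 under a 3:1 ratio (total parts = 4):
  rough-coated: 755 × 3/4 = 566.25
  smooth-coated: 755 × 1/4 = 188.75
χ² = Σ (O − E)² / E
  rough-coated: (607 − 566.25)² / 566.25 = 2.9326
  smooth-coated: (148 − 188.75)² / 188.75 = 8.7977
χ² = 2.9326 + 8.7977 = 11.7303 ≈ 11.730
Degrees of freedom = 2 − 1 = 1; critical value at α = 0.05 is 3.841.
Since 11.730 > 3.841, we reject the null hypothesis — the data do not fit the 3:1 ratio.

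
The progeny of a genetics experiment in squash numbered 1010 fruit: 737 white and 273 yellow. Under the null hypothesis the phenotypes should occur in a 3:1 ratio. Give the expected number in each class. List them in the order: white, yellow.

Expected counts for N = 1010 under a 3:1 ratio (total parts = 4):
  white: 1010 × 3/4 = 757.5
  yellow: 1010 × 1/4 = 252.5

757.5, 252.5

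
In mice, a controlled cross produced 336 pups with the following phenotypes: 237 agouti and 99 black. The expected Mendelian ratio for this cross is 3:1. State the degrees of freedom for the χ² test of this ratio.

1

A goodness-of-fit test with 2 phenotype classes has df = 2 − 1 = 1.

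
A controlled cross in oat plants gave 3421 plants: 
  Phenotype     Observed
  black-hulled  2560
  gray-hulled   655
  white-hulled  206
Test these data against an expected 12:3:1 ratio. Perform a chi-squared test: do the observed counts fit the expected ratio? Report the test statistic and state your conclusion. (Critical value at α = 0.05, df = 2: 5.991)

Total ratio parts = 16. Expected numbers out of 3421:
  black-hulled: 3421 × 12/16 = 2565.75
  gray-hulled: 3421 × 3/16 = 641.4375
  white-hulled: 3421 × 1/16 = 213.8125
χ² = Σ (O − E)² / E
  black-hulled: (2560 − 2565.75)² / 2565.75 = 0.0129
  gray-hulled: (655 − 641.4375)² / 641.4375 = 0.2868
  white-hulled: (206 − 213.8125)² / 213.8125 = 0.2855
χ² = 0.0129 + 0.2868 + 0.2855 = 0.5852 ≈ 0.585
Degrees of freedom = 3 − 1 = 2; critical value at α = 0.05 is 5.991.
Since 0.585 < 5.991, we fail to reject the null hypothesis — the data are consistent with the 12:3:1 ratio.

0.585; consistent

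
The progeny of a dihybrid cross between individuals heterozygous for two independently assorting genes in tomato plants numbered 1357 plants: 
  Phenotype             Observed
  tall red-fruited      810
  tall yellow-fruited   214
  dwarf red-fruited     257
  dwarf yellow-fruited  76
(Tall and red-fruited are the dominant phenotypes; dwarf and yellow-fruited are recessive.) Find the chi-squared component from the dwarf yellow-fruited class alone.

A dihybrid F₂ with independent assortment and complete dominance at both loci gives a 9:3:3:1 phenotypic ratio.
Expected counts for N = 1357 under a 9:3:3:1 ratio (total parts = 16):
  tall red-fruited: 1357 × 9/16 = 763.3125
  tall yellow-fruited: 1357 × 3/16 = 254.4375
  dwarf red-fruited: 1357 × 3/16 = 254.4375
  dwarf yellow-fruited: 1357 × 1/16 = 84.8125
Contribution of dwarf yellow-fruited: (76 − 84.8125)² / 84.8125 = 0.9157

0.916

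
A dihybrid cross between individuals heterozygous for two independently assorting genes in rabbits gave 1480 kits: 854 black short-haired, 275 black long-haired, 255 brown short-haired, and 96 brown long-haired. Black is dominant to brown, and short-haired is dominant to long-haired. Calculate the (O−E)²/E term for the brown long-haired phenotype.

0.132

A dihybrid F₂ with independent assortment and complete dominance at both loci gives a 9:3:3:1 phenotypic ratio.
Expected counts for N = 1480 under a 9:3:3:1 ratio (total parts = 16):
  black short-haired: 1480 × 9/16 = 832.5
  black long-haired: 1480 × 3/16 = 277.5
  brown short-haired: 1480 × 3/16 = 277.5
  brown long-haired: 1480 × 1/16 = 92.5
Contribution of brown long-haired: (96 − 92.5)² / 92.5 = 0.1324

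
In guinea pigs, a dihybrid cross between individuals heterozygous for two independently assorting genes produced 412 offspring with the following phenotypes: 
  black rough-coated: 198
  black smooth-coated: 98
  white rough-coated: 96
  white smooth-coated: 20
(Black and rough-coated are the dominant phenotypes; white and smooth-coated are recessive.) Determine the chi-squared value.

16.324

A dihybrid F₂ with independent assortment and complete dominance at both loci gives a 9:3:3:1 phenotypic ratio.
Under the 9:3:3:1 hypothesis (Σ ratio = 16, N = 412):
  black rough-coated: 412 × 9/16 = 231.75
  black smooth-coated: 412 × 3/16 = 77.25
  white rough-coated: 412 × 3/16 = 77.25
  white smooth-coated: 412 × 1/16 = 25.75
χ² = Σ (O − E)² / E
  black rough-coated: (198 − 231.75)² / 231.75 = 4.9150
  black smooth-coated: (98 − 77.25)² / 77.25 = 5.5736
  white rough-coated: (96 − 77.25)² / 77.25 = 4.5510
  white smooth-coated: (20 − 25.75)² / 25.75 = 1.2840
χ² = 4.9150 + 5.5736 + 4.5510 + 1.2840 = 16.3236 ≈ 16.324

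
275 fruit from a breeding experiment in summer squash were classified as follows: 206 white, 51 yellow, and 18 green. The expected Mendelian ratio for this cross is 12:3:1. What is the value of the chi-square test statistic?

Total ratio parts = 16. Expected numbers out of 275:
  white: 275 × 12/16 = 206.25
  yellow: 275 × 3/16 = 51.5625
  green: 275 × 1/16 = 17.1875
χ² = Σ (O − E)² / E
  white: (206 − 206.25)² / 206.25 = 0.0003
  yellow: (51 − 51.5625)² / 51.5625 = 0.0061
  green: (18 − 17.1875)² / 17.1875 = 0.0384
χ² = 0.0003 + 0.0061 + 0.0384 = 0.0448 ≈ 0.045

0.045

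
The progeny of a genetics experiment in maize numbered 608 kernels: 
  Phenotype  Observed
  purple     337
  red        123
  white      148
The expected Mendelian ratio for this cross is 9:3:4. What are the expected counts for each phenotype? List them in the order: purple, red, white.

342, 114, 152

Total ratio parts = 16. Expected numbers out of 608:
  purple: 608 × 9/16 = 342
  red: 608 × 3/16 = 114
  white: 608 × 4/16 = 152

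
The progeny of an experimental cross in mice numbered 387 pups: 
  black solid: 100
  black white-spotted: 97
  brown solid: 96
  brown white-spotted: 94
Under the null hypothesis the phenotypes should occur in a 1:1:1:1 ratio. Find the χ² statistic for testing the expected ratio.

The 1:1:1:1 ratio has 4 parts, so with N = 387 the expected counts are:
  black solid: 387 × 1/4 = 96.75
  black white-spotted: 387 × 1/4 = 96.75
  brown solid: 387 × 1/4 = 96.75
  brown white-spotted: 387 × 1/4 = 96.75
χ² = Σ (O − E)² / E
  black solid: (100 − 96.75)² / 96.75 = 0.1092
  black white-spotted: (97 − 96.75)² / 96.75 = 0.0006
  brown solid: (96 − 96.75)² / 96.75 = 0.0058
  brown white-spotted: (94 − 96.75)² / 96.75 = 0.0782
χ² = 0.1092 + 0.0006 + 0.0058 + 0.0782 = 0.1938 ≈ 0.194

0.194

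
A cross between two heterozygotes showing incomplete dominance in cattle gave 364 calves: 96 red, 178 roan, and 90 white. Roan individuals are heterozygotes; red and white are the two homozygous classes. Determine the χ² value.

With incomplete dominance, a heterozygote × heterozygote cross gives a 1:2:1 phenotypic ratio.
Total ratio parts = 4. Expected numbers out of 364:
  red: 364 × 1/4 = 91
  roan: 364 × 2/4 = 182
  white: 364 × 1/4 = 91
χ² = Σ (O − E)² / E
  red: (96 − 91)² / 91 = 0.2747
  roan: (178 − 182)² / 182 = 0.0879
  white: (90 − 91)² / 91 = 0.0110
χ² = 0.2747 + 0.0879 + 0.0110 = 0.3736 ≈ 0.374

0.374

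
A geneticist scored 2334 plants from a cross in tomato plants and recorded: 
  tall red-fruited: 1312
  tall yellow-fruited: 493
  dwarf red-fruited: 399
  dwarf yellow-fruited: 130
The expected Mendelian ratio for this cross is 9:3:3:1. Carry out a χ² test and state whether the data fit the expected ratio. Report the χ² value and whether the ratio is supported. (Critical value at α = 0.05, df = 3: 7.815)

Total ratio parts = 16. Expected numbers out of 2334:
  tall red-fruited: 2334 × 9/16 = 1312.875
  tall yellow-fruited: 2334 × 3/16 = 437.625
  dwarf red-fruited: 2334 × 3/16 = 437.625
  dwarf yellow-fruited: 2334 × 1/16 = 145.875
χ² = Σ (O − E)² / E
  tall red-fruited: (1312 − 1312.875)² / 1312.875 = 0.0006
  tall yellow-fruited: (493 − 437.625)² / 437.625 = 7.0069
  dwarf red-fruited: (399 − 437.625)² / 437.625 = 3.4091
  dwarf yellow-fruited: (130 − 145.875)² / 145.875 = 1.7276
χ² = 0.0006 + 7.0069 + 3.4091 + 1.7276 = 12.1442 ≈ 12.144
Degrees of freedom = 4 − 1 = 3; critical value at α = 0.05 is 7.815.
Since 12.144 > 7.815, we reject the null hypothesis — the data do not fit the 9:3:3:1 ratio.

12.144; not consistent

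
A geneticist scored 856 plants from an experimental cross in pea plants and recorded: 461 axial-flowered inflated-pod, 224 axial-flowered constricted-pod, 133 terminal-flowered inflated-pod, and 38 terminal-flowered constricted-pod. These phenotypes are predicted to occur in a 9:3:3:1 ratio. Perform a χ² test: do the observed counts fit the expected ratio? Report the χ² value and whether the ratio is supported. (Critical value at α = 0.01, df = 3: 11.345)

The 9:3:3:1 ratio has 16 parts, so with N = 856 the expected counts are:
  axial-flowered inflated-pod: 856 × 9/16 = 481.5
  axial-flowered constricted-pod: 856 × 3/16 = 160.5
  terminal-flowered inflated-pod: 856 × 3/16 = 160.5
  terminal-flowered constricted-pod: 856 × 1/16 = 53.5
χ² = Σ (O − E)² / E
  axial-flowered inflated-pod: (461 − 481.5)² / 481.5 = 0.8728
  axial-flowered constricted-pod: (224 − 160.5)² / 160.5 = 25.1231
  terminal-flowered inflated-pod: (133 − 160.5)² / 160.5 = 4.7118
  terminal-flowered constricted-pod: (38 − 53.5)² / 53.5 = 4.4907
χ² = 0.8728 + 25.1231 + 4.7118 + 4.4907 = 35.1984 ≈ 35.198
Degrees of freedom = 4 − 1 = 3; critical value at α = 0.01 is 11.345.
Since 35.198 > 11.345, we reject the null hypothesis — the data do not fit the 9:3:3:1 ratio.

35.198; not consistent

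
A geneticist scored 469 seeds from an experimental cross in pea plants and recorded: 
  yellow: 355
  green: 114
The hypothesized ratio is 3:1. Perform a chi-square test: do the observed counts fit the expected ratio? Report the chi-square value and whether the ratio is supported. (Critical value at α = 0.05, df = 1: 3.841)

Expected counts for N = 469 under a 3:1 ratio (total parts = 4):
  yellow: 469 × 3/4 = 351.75
  green: 469 × 1/4 = 117.25
χ² = Σ (O − E)² / E
  yellow: (355 − 351.75)² / 351.75 = 0.0300
  green: (114 − 117.25)² / 117.25 = 0.0901
χ² = 0.0300 + 0.0901 = 0.1201 ≈ 0.120
Degrees of freedom = 2 − 1 = 1; critical value at α = 0.05 is 3.841.
Since 0.120 < 3.841, we fail to reject the null hypothesis — the data are consistent with the 3:1 ratio.

0.120; consistent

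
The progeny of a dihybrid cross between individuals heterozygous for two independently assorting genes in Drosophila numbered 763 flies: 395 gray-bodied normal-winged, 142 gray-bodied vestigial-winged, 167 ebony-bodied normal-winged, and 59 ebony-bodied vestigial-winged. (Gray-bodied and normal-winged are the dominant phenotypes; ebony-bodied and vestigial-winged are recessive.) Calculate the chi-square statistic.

9.420

A dihybrid F₂ with independent assortment and complete dominance at both loci gives a 9:3:3:1 phenotypic ratio.
Total ratio parts = 16. Expected numbers out of 763:
  gray-bodied normal-winged: 763 × 9/16 = 429.1875
  gray-bodied vestigial-winged: 763 × 3/16 = 143.0625
  ebony-bodied normal-winged: 763 × 3/16 = 143.0625
  ebony-bodied vestigial-winged: 763 × 1/16 = 47.6875
χ² = Σ (O − E)² / E
  gray-bodied normal-winged: (395 − 429.1875)² / 429.1875 = 2.7233
  gray-bodied vestigial-winged: (142 − 143.0625)² / 143.0625 = 0.0079
  ebony-bodied normal-winged: (167 − 143.0625)² / 143.0625 = 4.0053
  ebony-bodied vestigial-winged: (59 − 47.6875)² / 47.6875 = 2.6836
χ² = 2.7233 + 0.0079 + 4.0053 + 2.6836 = 9.4201 ≈ 9.420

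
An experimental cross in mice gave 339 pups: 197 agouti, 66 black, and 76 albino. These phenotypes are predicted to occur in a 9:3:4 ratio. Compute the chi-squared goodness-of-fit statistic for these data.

1.206

Expected counts for N = 339 under a 9:3:4 ratio (total parts = 16):
  agouti: 339 × 9/16 = 190.6875
  black: 339 × 3/16 = 63.5625
  albino: 339 × 4/16 = 84.75
χ² = Σ (O − E)² / E
  agouti: (197 − 190.6875)² / 190.6875 = 0.2090
  black: (66 − 63.5625)² / 63.5625 = 0.0935
  albino: (76 − 84.75)² / 84.75 = 0.9034
χ² = 0.2090 + 0.0935 + 0.9034 = 1.2059 ≈ 1.206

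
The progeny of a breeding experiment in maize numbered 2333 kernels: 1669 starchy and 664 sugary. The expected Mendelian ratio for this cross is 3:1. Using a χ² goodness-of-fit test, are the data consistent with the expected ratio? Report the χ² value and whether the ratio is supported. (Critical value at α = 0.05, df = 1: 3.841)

Total ratio parts = 4. Expected numbers out of 2333:
  starchy: 2333 × 3/4 = 1749.75
  sugary: 2333 × 1/4 = 583.25
χ² = Σ (O − E)² / E
  starchy: (1669 − 1749.75)² / 1749.75 = 3.7266
  sugary: (664 − 583.25)² / 583.25 = 11.1797
χ² = 3.7266 + 11.1797 = 14.9063 ≈ 14.906
Degrees of freedom = 2 − 1 = 1; critical value at α = 0.05 is 3.841.
Since 14.906 > 3.841, we reject the null hypothesis — the data do not fit the 3:1 ratio.

14.906; not consistent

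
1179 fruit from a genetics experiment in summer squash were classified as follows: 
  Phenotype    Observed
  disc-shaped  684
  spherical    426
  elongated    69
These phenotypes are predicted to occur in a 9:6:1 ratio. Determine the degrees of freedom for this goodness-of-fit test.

A goodness-of-fit test with 3 phenotype classes has df = 3 − 1 = 2.

2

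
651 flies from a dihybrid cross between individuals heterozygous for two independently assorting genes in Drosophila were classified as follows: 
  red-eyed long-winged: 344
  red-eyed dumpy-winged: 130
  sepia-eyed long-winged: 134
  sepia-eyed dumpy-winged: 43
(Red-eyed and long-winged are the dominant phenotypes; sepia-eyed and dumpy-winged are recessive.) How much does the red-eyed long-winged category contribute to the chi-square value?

1.344

A dihybrid F₂ with independent assortment and complete dominance at both loci gives a 9:3:3:1 phenotypic ratio.
Under the 9:3:3:1 hypothesis (Σ ratio = 16, N = 651):
  red-eyed long-winged: 651 × 9/16 = 366.1875
  red-eyed dumpy-winged: 651 × 3/16 = 122.0625
  sepia-eyed long-winged: 651 × 3/16 = 122.0625
  sepia-eyed dumpy-winged: 651 × 1/16 = 40.6875
Contribution of red-eyed long-winged: (344 − 366.1875)² / 366.1875 = 1.3444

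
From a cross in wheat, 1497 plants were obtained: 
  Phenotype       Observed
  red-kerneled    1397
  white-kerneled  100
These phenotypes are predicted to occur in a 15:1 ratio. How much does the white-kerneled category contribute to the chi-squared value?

Total ratio parts = 16. Expected numbers out of 1497:
  red-kerneled: 1497 × 15/16 = 1403.4375
  white-kerneled: 1497 × 1/16 = 93.5625
Contribution of white-kerneled: (100 − 93.5625)² / 93.5625 = 0.4429

0.443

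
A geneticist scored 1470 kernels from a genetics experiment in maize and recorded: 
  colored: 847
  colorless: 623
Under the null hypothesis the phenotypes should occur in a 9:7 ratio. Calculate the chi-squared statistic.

1.120

Expected counts for N = 1470 under a 9:7 ratio (total parts = 16):
  colored: 1470 × 9/16 = 826.875
  colorless: 1470 × 7/16 = 643.125
χ² = Σ (O − E)² / E
  colored: (847 − 826.875)² / 826.875 = 0.4898
  colorless: (623 − 643.125)² / 643.125 = 0.6298
χ² = 0.4898 + 0.6298 = 1.1196 ≈ 1.120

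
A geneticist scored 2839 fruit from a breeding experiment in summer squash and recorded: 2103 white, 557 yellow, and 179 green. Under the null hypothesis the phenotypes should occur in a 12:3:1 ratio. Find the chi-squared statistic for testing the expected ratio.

Total ratio parts = 16. Expected numbers out of 2839:
  white: 2839 × 12/16 = 2129.25
  yellow: 2839 × 3/16 = 532.3125
  green: 2839 × 1/16 = 177.4375
χ² = Σ (O − E)² / E
  white: (2103 − 2129.25)² / 2129.25 = 0.3236
  yellow: (557 − 532.3125)² / 532.3125 = 1.1450
  green: (179 − 177.4375)² / 177.4375 = 0.0138
χ² = 0.3236 + 1.1450 + 0.0138 = 1.4824 ≈ 1.482

1.482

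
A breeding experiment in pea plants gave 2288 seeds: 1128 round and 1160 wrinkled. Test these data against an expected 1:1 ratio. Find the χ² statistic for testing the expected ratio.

Expected counts for N = 2288 under a 1:1 ratio (total parts = 2):
  round: 2288 × 1/2 = 1144
  wrinkled: 2288 × 1/2 = 1144
χ² = Σ (O − E)² / E
  round: (1128 − 1144)² / 1144 = 0.2238
  wrinkled: (1160 − 1144)² / 1144 = 0.2238
χ² = 0.2238 + 0.2238 = 0.4476 ≈ 0.448

0.448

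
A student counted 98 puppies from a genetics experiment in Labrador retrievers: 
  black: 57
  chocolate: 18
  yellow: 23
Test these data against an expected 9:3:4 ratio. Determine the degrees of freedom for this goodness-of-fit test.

2

A goodness-of-fit test with 3 phenotype classes has df = 3 − 1 = 2.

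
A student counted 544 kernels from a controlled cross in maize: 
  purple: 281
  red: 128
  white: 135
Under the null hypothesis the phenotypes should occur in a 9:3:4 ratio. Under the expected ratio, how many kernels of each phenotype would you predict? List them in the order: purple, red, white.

306, 102, 136

The 9:3:4 ratio has 16 parts, so with N = 544 the expected counts are:
  purple: 544 × 9/16 = 306
  red: 544 × 3/16 = 102
  white: 544 × 4/16 = 136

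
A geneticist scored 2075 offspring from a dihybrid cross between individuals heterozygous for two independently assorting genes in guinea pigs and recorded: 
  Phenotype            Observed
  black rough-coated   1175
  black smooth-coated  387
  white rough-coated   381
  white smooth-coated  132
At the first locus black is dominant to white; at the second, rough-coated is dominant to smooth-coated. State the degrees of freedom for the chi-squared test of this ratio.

A dihybrid F₂ with independent assortment and complete dominance at both loci gives a 9:3:3:1 phenotypic ratio.
A goodness-of-fit test with 4 phenotype classes has df = 4 − 1 = 3.

3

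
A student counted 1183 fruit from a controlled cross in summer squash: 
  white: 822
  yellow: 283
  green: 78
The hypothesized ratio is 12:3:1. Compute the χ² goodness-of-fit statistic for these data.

Total ratio parts = 16. Expected numbers out of 1183:
  white: 1183 × 12/16 = 887.25
  yellow: 1183 × 3/16 = 221.8125
  green: 1183 × 1/16 = 73.9375
χ² = Σ (O − E)² / E
  white: (822 − 887.25)² / 887.25 = 4.7986
  yellow: (283 − 221.8125)² / 221.8125 = 16.8787
  green: (78 − 73.9375)² / 73.9375 = 0.2232
χ² = 4.7986 + 16.8787 + 0.2232 = 21.9005 ≈ 21.901

21.901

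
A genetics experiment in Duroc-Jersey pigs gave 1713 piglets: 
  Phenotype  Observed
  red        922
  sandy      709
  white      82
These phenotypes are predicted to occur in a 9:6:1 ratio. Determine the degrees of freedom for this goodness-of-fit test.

A goodness-of-fit test with 3 phenotype classes has df = 3 − 1 = 2.

2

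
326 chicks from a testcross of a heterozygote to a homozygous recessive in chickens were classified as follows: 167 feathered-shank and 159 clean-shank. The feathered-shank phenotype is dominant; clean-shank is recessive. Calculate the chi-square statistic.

A testcross of a heterozygote (Aa × aa) gives a 1:1 phenotypic ratio.
The 1:1 ratio has 2 parts, so with N = 326 the expected counts are:
  feathered-shank: 326 × 1/2 = 163
  clean-shank: 326 × 1/2 = 163
χ² = Σ (O − E)² / E
  feathered-shank: (167 − 163)² / 163 = 0.0982
  clean-shank: (159 − 163)² / 163 = 0.0982
χ² = 0.0982 + 0.0982 = 0.1964 ≈ 0.196

0.196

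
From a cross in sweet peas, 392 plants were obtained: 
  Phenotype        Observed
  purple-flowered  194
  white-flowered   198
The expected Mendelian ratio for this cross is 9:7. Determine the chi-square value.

Total ratio parts = 16. Expected numbers out of 392:
  purple-flowered: 392 × 9/16 = 220.5
  white-flowered: 392 × 7/16 = 171.5
χ² = Σ (O − E)² / E
  purple-flowered: (194 − 220.5)² / 220.5 = 3.1848
  white-flowered: (198 − 171.5)² / 171.5 = 4.0948
χ² = 3.1848 + 4.0948 = 7.2796 ≈ 7.280

7.280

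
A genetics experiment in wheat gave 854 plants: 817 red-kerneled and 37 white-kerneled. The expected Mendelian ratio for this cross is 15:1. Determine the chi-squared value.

Under the 15:1 hypothesis (Σ ratio = 16, N = 854):
  red-kerneled: 854 × 15/16 = 800.625
  white-kerneled: 854 × 1/16 = 53.375
χ² = Σ (O − E)² / E
  red-kerneled: (817 − 800.625)² / 800.625 = 0.3349
  white-kerneled: (37 − 53.375)² / 53.375 = 5.0237
χ² = 0.3349 + 5.0237 = 5.3586 ≈ 5.359

5.359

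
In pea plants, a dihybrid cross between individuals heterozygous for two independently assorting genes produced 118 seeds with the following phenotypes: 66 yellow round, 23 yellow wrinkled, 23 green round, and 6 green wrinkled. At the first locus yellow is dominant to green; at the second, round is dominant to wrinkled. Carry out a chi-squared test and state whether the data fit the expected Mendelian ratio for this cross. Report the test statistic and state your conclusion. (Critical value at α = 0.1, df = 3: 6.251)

0.328; consistent

A dihybrid F₂ with independent assortment and complete dominance at both loci gives a 9:3:3:1 phenotypic ratio.
Expected counts for N = 118 under a 9:3:3:1 ratio (total parts = 16):
  yellow round: 118 × 9/16 = 66.375
  yellow wrinkled: 118 × 3/16 = 22.125
  green round: 118 × 3/16 = 22.125
  green wrinkled: 118 × 1/16 = 7.375
χ² = Σ (O − E)² / E
  yellow round: (66 − 66.375)² / 66.375 = 0.0021
  yellow wrinkled: (23 − 22.125)² / 22.125 = 0.0346
  green round: (23 − 22.125)² / 22.125 = 0.0346
  green wrinkled: (6 − 7.375)² / 7.375 = 0.2564
χ² = 0.0021 + 0.0346 + 0.0346 + 0.2564 = 0.3277 ≈ 0.328
Degrees of freedom = 4 − 1 = 3; critical value at α = 0.1 is 6.251.
Since 0.328 < 6.251, we fail to reject the null hypothesis — the data are consistent with the 9:3:3:1 ratio.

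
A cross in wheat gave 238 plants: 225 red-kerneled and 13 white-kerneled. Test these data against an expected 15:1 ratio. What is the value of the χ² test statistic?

0.252

The 15:1 ratio has 16 parts, so with N = 238 the expected counts are:
  red-kerneled: 238 × 15/16 = 223.125
  white-kerneled: 238 × 1/16 = 14.875
χ² = Σ (O − E)² / E
  red-kerneled: (225 − 223.125)² / 223.125 = 0.0158
  white-kerneled: (13 − 14.875)² / 14.875 = 0.2363
χ² = 0.0158 + 0.2363 = 0.2521 ≈ 0.252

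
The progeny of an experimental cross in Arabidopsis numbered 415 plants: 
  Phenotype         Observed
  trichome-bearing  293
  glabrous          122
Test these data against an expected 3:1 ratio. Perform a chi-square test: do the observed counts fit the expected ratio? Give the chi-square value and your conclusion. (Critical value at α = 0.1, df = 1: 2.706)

Under the 3:1 hypothesis (Σ ratio = 4, N = 415):
  trichome-bearing: 415 × 3/4 = 311.25
  glabrous: 415 × 1/4 = 103.75
χ² = Σ (O − E)² / E
  trichome-bearing: (293 − 311.25)² / 311.25 = 1.0701
  glabrous: (122 − 103.75)² / 103.75 = 3.2102
χ² = 1.0701 + 3.2102 = 4.2803 ≈ 4.280
Degrees of freedom = 2 − 1 = 1; critical value at α = 0.1 is 2.706.
Since 4.280 > 2.706, we reject the null hypothesis — the data do not fit the 3:1 ratio.

4.280; not consistent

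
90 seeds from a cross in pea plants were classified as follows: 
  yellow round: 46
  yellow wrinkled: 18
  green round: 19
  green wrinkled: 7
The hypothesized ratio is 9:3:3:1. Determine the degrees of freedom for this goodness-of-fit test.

A goodness-of-fit test with 4 phenotype classes has df = 4 − 1 = 3.

3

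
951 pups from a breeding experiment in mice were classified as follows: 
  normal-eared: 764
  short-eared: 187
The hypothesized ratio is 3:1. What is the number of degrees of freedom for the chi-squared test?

1

A goodness-of-fit test with 2 phenotype classes has df = 2 − 1 = 1.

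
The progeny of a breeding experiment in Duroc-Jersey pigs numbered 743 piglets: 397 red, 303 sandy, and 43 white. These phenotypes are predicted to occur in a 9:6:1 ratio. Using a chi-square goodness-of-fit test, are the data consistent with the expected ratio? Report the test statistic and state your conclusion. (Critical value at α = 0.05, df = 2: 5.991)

3.436; consistent

The 9:6:1 ratio has 16 parts, so with N = 743 the expected counts are:
  red: 743 × 9/16 = 417.9375
  sandy: 743 × 6/16 = 278.625
  white: 743 × 1/16 = 46.4375
χ² = Σ (O − E)² / E
  red: (397 − 417.9375)² / 417.9375 = 1.0489
  sandy: (303 − 278.625)² / 278.625 = 2.1324
  white: (43 − 46.4375)² / 46.4375 = 0.2545
χ² = 1.0489 + 2.1324 + 0.2545 = 3.4358 ≈ 3.436
Degrees of freedom = 3 − 1 = 2; critical value at α = 0.05 is 5.991.
Since 3.436 < 5.991, we fail to reject the null hypothesis — the data are consistent with the 9:6:1 ratio.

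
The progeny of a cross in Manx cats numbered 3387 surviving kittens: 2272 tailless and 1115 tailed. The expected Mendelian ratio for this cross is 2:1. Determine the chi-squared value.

Under the 2:1 hypothesis (Σ ratio = 3, N = 3387):
  tailless: 3387 × 2/3 = 2258
  tailed: 3387 × 1/3 = 1129
χ² = Σ (O − E)² / E
  tailless: (2272 − 2258)² / 2258 = 0.0868
  tailed: (1115 − 1129)² / 1129 = 0.1736
χ² = 0.0868 + 0.1736 = 0.2604 ≈ 0.260

0.260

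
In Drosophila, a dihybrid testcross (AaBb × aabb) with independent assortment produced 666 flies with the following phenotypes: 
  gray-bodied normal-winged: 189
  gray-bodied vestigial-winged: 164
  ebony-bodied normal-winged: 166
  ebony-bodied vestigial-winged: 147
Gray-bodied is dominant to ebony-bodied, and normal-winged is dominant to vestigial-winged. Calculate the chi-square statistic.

5.363

A dihybrid testcross with independent assortment gives a 1:1:1:1 ratio.
Total ratio parts = 4. Expected numbers out of 666:
  gray-bodied normal-winged: 666 × 1/4 = 166.5
  gray-bodied vestigial-winged: 666 × 1/4 = 166.5
  ebony-bodied normal-winged: 666 × 1/4 = 166.5
  ebony-bodied vestigial-winged: 666 × 1/4 = 166.5
χ² = Σ (O − E)² / E
  gray-bodied normal-winged: (189 − 166.5)² / 166.5 = 3.0405
  gray-bodied vestigial-winged: (164 − 166.5)² / 166.5 = 0.0375
  ebony-bodied normal-winged: (166 − 166.5)² / 166.5 = 0.0015
  ebony-bodied vestigial-winged: (147 − 166.5)² / 166.5 = 2.2838
χ² = 3.0405 + 0.0375 + 0.0015 + 2.2838 = 5.3633 ≈ 5.363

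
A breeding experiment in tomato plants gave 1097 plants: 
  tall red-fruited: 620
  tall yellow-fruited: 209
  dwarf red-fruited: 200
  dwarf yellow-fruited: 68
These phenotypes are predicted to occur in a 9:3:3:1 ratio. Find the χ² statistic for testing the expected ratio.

0.229

The 9:3:3:1 ratio has 16 parts, so with N = 1097 the expected counts are:
  tall red-fruited: 1097 × 9/16 = 617.0625
  tall yellow-fruited: 1097 × 3/16 = 205.6875
  dwarf red-fruited: 1097 × 3/16 = 205.6875
  dwarf yellow-fruited: 1097 × 1/16 = 68.5625
χ² = Σ (O − E)² / E
  tall red-fruited: (620 − 617.0625)² / 617.0625 = 0.0140
  tall yellow-fruited: (209 − 205.6875)² / 205.6875 = 0.0533
  dwarf red-fruited: (200 − 205.6875)² / 205.6875 = 0.1573
  dwarf yellow-fruited: (68 − 68.5625)² / 68.5625 = 0.0046
χ² = 0.0140 + 0.0533 + 0.1573 + 0.0046 = 0.2292 ≈ 0.229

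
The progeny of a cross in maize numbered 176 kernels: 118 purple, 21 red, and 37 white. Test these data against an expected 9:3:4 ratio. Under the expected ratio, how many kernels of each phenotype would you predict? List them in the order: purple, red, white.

99, 33, 44

Under the 9:3:4 hypothesis (Σ ratio = 16, N = 176):
  purple: 176 × 9/16 = 99
  red: 176 × 3/16 = 33
  white: 176 × 4/16 = 44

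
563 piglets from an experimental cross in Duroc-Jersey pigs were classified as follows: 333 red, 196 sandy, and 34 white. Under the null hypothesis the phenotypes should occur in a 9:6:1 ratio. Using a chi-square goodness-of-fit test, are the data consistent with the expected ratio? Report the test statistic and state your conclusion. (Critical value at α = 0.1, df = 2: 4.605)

The 9:6:1 ratio has 16 parts, so with N = 563 the expected counts are:
  red: 563 × 9/16 = 316.6875
  sandy: 563 × 6/16 = 211.125
  white: 563 × 1/16 = 35.1875
χ² = Σ (O − E)² / E
  red: (333 − 316.6875)² / 316.6875 = 0.8403
  sandy: (196 − 211.125)² / 211.125 = 1.0836
  white: (34 − 35.1875)² / 35.1875 = 0.0401
χ² = 0.8403 + 1.0836 + 0.0401 = 1.964
Degrees of freedom = 3 − 1 = 2; critical value at α = 0.1 is 4.605.
Since 1.964 < 4.605, we fail to reject the null hypothesis — the data are consistent with the 9:6:1 ratio.

1.964; consistent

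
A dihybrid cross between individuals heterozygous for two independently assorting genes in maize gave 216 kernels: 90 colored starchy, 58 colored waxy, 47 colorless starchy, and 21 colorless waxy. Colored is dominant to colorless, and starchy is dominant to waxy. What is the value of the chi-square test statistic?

20.938

A dihybrid F₂ with independent assortment and complete dominance at both loci gives a 9:3:3:1 phenotypic ratio.
Expected counts for N = 216 under a 9:3:3:1 ratio (total parts = 16):
  colored starchy: 216 × 9/16 = 121.5
  colored waxy: 216 × 3/16 = 40.5
  colorless starchy: 216 × 3/16 = 40.5
  colorless waxy: 216 × 1/16 = 13.5
χ² = Σ (O − E)² / E
  colored starchy: (90 − 121.5)² / 121.5 = 8.1667
  colored waxy: (58 − 40.5)² / 40.5 = 7.5617
  colorless starchy: (47 − 40.5)² / 40.5 = 1.0432
  colorless waxy: (21 − 13.5)² / 13.5 = 4.1667
χ² = 8.1667 + 7.5617 + 1.0432 + 4.1667 = 20.9383 ≈ 20.938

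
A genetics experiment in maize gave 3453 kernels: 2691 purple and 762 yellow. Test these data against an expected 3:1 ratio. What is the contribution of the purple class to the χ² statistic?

Total ratio parts = 4. Expected numbers out of 3453:
  purple: 3453 × 3/4 = 2589.75
  yellow: 3453 × 1/4 = 863.25
Contribution of purple: (2691 − 2589.75)² / 2589.75 = 3.9585

3.959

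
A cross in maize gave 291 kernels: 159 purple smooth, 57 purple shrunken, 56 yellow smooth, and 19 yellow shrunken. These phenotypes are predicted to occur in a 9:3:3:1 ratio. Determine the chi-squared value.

The 9:3:3:1 ratio has 16 parts, so with N = 291 the expected counts are:
  purple smooth: 291 × 9/16 = 163.6875
  purple shrunken: 291 × 3/16 = 54.5625
  yellow smooth: 291 × 3/16 = 54.5625
  yellow shrunken: 291 × 1/16 = 18.1875
χ² = Σ (O − E)² / E
  purple smooth: (159 − 163.6875)² / 163.6875 = 0.1342
  purple shrunken: (57 − 54.5625)² / 54.5625 = 0.1089
  yellow smooth: (56 − 54.5625)² / 54.5625 = 0.0379
  yellow shrunken: (19 − 18.1875)² / 18.1875 = 0.0363
χ² = 0.1342 + 0.1089 + 0.0379 + 0.0363 = 0.3173 ≈ 0.317

0.317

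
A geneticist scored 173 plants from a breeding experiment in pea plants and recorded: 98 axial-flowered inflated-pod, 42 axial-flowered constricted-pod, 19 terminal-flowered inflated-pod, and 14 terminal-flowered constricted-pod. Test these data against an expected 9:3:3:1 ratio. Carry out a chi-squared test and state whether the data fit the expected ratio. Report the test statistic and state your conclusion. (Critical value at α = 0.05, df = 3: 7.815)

The 9:3:3:1 ratio has 16 parts, so with N = 173 the expected counts are:
  axial-flowered inflated-pod: 173 × 9/16 = 97.3125
  axial-flowered constricted-pod: 173 × 3/16 = 32.4375
  terminal-flowered inflated-pod: 173 × 3/16 = 32.4375
  terminal-flowered constricted-pod: 173 × 1/16 = 10.8125
χ² = Σ (O − E)² / E
  axial-flowered inflated-pod: (98 − 97.3125)² / 97.3125 = 0.0049
  axial-flowered constricted-pod: (42 − 32.4375)² / 32.4375 = 2.8190
  terminal-flowered inflated-pod: (19 − 32.4375)² / 32.4375 = 5.5666
  terminal-flowered constricted-pod: (14 − 10.8125)² / 10.8125 = 0.9397
χ² = 0.0049 + 2.8190 + 5.5666 + 0.9397 = 9.3302 ≈ 9.330
Degrees of freedom = 4 − 1 = 3; critical value at α = 0.05 is 7.815.
Since 9.330 > 7.815, we reject the null hypothesis — the data do not fit the 9:3:3:1 ratio.

9.330; not consistent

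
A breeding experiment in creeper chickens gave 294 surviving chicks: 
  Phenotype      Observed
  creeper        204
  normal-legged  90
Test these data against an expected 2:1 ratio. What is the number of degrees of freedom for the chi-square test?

A goodness-of-fit test with 2 phenotype classes has df = 2 − 1 = 1.

1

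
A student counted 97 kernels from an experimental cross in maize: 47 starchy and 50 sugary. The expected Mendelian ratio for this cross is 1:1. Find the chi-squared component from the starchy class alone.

Under the 1:1 hypothesis (Σ ratio = 2, N = 97):
  starchy: 97 × 1/2 = 48.5
  sugary: 97 × 1/2 = 48.5
Contribution of starchy: (47 − 48.5)² / 48.5 = 0.0464

0.046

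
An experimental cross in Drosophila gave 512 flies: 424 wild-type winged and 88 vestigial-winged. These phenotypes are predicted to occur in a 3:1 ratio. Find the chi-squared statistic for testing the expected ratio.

16.667

Expected counts for N = 512 under a 3:1 ratio (total parts = 4):
  wild-type winged: 512 × 3/4 = 384
  vestigial-winged: 512 × 1/4 = 128
χ² = Σ (O − E)² / E
  wild-type winged: (424 − 384)² / 384 = 4.1667
  vestigial-winged: (88 − 128)² / 128 = 12.5000
χ² = 4.1667 + 12.5000 = 16.6667 ≈ 16.667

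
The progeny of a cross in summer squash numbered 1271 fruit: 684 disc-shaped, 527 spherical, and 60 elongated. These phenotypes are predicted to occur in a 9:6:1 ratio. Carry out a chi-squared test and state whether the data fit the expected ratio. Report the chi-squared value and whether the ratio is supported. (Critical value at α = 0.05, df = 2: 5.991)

Under the 9:6:1 hypothesis (Σ ratio = 16, N = 1271):
  disc-shaped: 1271 × 9/16 = 714.9375
  spherical: 1271 × 6/16 = 476.625
  elongated: 1271 × 1/16 = 79.4375
χ² = Σ (O − E)² / E
  disc-shaped: (684 − 714.9375)² / 714.9375 = 1.3388
  spherical: (527 − 476.625)² / 476.625 = 5.3242
  elongated: (60 − 79.4375)² / 79.4375 = 4.7561
χ² = 1.3388 + 5.3242 + 4.7561 = 11.4191 ≈ 11.419
Degrees of freedom = 3 − 1 = 2; critical value at α = 0.05 is 5.991.
Since 11.419 > 5.991, we reject the null hypothesis — the data do not fit the 9:6:1 ratio.

11.419; not consistent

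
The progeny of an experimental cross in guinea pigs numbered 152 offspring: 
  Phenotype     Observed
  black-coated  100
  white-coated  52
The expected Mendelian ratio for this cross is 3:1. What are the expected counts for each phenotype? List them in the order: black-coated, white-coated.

Under the 3:1 hypothesis (Σ ratio = 4, N = 152):
  black-coated: 152 × 3/4 = 114
  white-coated: 152 × 1/4 = 38

114, 38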